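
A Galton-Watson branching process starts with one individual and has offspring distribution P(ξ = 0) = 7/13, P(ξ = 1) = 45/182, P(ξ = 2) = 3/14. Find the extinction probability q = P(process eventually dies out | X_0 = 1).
q = 1

Mean offspring μ = 0·7/13 + 1·45/182 + 2·3/14 = 123/182 ≤ 1. For μ ≤ 1 with offspring not concentrated at 1, the Galton-Watson process goes extinct almost surely, so q = 1.
(Algebraic check: The pgf is f(s) = 7/13 + 45/182·s + 3/14·s². The extinction probability q is the smallest fixed point of f in [0, 1]. Setting s = f(s):
  3/14·s² + (45/182 − 1)·s + 7/13 = 0
  3/14·s² − (7/13 + 3/14)·s + 7/13 = 0
which factors as (s − 1)·(3/14·s − 7/13) = 0, giving roots s = 1 and s = (7/13)/(3/14) = 98/39. Since 98/39 ≥ 1, the smallest root in [0, 1] is s = 1.)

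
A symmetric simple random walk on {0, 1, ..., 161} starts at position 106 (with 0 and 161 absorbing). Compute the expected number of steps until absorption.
E[τ | X_0 = 106] = 5830

Let v_k = E[τ | X_0 = k]. Boundary: v_0 = v_161 = 0. Recurrence: v_k = 1 + (v_{k-1} + v_{k+1})/2 for 1 ≤ k ≤ 160. The particular solution to v_k − (v_{k-1} + v_{k+1})/2 = 1 is v_k = −k^2. Adding homogeneous solution A + B k and matching boundaries gives v_k = k (161 − k). Substituting k = 106: v_106 = 106 · 55 = 5830.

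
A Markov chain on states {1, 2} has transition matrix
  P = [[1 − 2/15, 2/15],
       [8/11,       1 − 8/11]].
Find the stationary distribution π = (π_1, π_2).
π_1 = 60/71, π_2 = 11/71

Solve πP = π with π_1 + π_2 = 1. From πP = π: π_1 · (1 − 2/15) + π_2 · 8/11 = π_1 ⇒ π_2 · 8/11 = π_1 · 2/15 ⇒ π_2/π_1 = (2/15)/(8/11) = 11/60. Together with π_1 + π_2 = 1:
  π_1 = (8/11)/(2/15 + 8/11) = (8/11)/(142/165) = 60/71,
  π_2 = (2/15)/(2/15 + 8/11) = (2/15)/(142/165) = 11/71.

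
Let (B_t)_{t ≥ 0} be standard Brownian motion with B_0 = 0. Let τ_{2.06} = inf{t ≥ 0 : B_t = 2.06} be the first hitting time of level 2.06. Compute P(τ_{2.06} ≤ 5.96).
P(τ_{2.06} ≤ 5.96) = 2(1 − Φ(2.06/√5.96)) = 2(1 − Φ(0.8438)) ≈ 0.3988

By the reflection principle for standard BM, P(τ_b ≤ t) = 2 · P(B_t ≥ b). Since B_t ~ N(0, t), P(B_t ≥ 2.06) = 1 − Φ(2.06/√t) = 1 − Φ(2.06/√5.96) = 1 − Φ(0.8438) ≈ 0.19939. Doubling: P(τ_{2.06} ≤ 5.96) ≈ 2 · 0.19939 = 0.39878 ≈ 0.3988.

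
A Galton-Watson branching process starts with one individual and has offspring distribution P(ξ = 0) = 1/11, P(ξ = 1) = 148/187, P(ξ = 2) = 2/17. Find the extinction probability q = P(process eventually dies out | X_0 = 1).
q = 17/22

The pgf is f(s) = 1/11 + 148/187·s + 2/17·s². The extinction probability q is the smallest fixed point of f in [0, 1]. Setting s = f(s):
  2/17·s² + (148/187 − 1)·s + 1/11 = 0
  2/17·s² − (1/11 + 2/17)·s + 1/11 = 0
which factors as (s − 1)·(2/17·s − 1/11) = 0, giving roots s = 1 and s = (1/11)/(2/17) = 17/22.
Mean offspring μ = 148/187 + 2·2/17 = 192/187 > 1 (supercritical), so q < 1. The extinction probability is the smaller root: q = (1/11)/(2/17) = 17/22.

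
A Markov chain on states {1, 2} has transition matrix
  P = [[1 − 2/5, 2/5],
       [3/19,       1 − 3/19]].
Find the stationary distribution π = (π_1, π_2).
π_1 = 15/53, π_2 = 38/53

Solve πP = π with π_1 + π_2 = 1. From πP = π: π_1 · (1 − 2/5) + π_2 · 3/19 = π_1 ⇒ π_2 · 3/19 = π_1 · 2/5 ⇒ π_2/π_1 = (2/5)/(3/19) = 38/15. Together with π_1 + π_2 = 1:
  π_1 = (3/19)/(2/5 + 3/19) = (3/19)/(53/95) = 15/53,
  π_2 = (2/5)/(2/5 + 3/19) = (2/5)/(53/95) = 38/53.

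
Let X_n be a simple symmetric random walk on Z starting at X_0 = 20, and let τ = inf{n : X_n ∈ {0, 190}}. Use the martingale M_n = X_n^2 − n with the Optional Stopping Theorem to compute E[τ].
E[τ] = 3400

M_n = X_n^2 − n is a martingale (since E[X_{n+1}^2 | F_n] = X_n^2 + 1). By OST (τ has finite mean in a bounded region), E[M_τ] = E[M_0] = X_0^2 − 0 = 20^2 = 400. Also E[M_τ] = E[X_τ^2] − E[τ]. The walk exits at 0 or 190, with P(hit 190 first) = 20/190, so E[X_τ^2] = 190^2 · 20/190 + 0 = 3800. Thus E[τ] = E[X_τ^2] − E[M_τ] = 3800 − 400 = 3400 = 20(190 − 20) = 3400.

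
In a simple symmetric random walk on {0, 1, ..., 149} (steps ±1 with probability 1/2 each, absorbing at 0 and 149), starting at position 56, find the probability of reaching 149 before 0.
P(hit 149 before 0) = 56/149

Let u_k = P(hit 149 before 0 | start at k). Then u_0 = 0, u_149 = 1, and u_k = u_{k-1}/2 + u_{k+1}/2 for 1 ≤ k ≤ 148. This harmonic recurrence is solved by u_k = k/149, giving u_56 = 56/149.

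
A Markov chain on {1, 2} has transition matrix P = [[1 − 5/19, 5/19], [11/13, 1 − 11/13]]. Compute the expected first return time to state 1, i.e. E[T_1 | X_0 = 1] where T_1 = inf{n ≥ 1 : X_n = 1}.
E[T_1 | X_0 = 1] = 1/π_1 = 274/209

For an irreducible recurrent Markov chain with stationary distribution π, E[T_i | X_0 = i] = 1/π_i (Kac's formula). Here π_1 = (11/13)/(5/19 + 11/13) = (11/13)/(274/247) = 209/274, so E[T_1 | X_0 = 1] = 1/π_1 = (5/19 + 11/13)/(11/13) = (274/247)/(11/13) = 274/209.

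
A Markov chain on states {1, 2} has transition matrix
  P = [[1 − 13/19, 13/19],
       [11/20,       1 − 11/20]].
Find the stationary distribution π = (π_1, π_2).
π_1 = 209/469, π_2 = 260/469

Solve πP = π with π_1 + π_2 = 1. From πP = π: π_1 · (1 − 13/19) + π_2 · 11/20 = π_1 ⇒ π_2 · 11/20 = π_1 · 13/19 ⇒ π_2/π_1 = (13/19)/(11/20) = 260/209. Together with π_1 + π_2 = 1:
  π_1 = (11/20)/(13/19 + 11/20) = (11/20)/(469/380) = 209/469,
  π_2 = (13/19)/(13/19 + 11/20) = (13/19)/(469/380) = 260/469.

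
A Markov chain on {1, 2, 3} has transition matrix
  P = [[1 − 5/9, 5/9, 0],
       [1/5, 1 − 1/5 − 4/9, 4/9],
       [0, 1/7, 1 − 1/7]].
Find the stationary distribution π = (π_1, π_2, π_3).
π = (81/1006, 225/1006, 350/503)

This is a birth-death chain on three states, which satisfies detailed balance: π_1 · P_{12} = π_2 · P_{21} and π_2 · P_{23} = π_3 · P_{32}.
From π_1 · 5/9 = π_2 · 1/5: π_2/π_1 = (5/9)/(1/5) = 25/9.
From π_2 · 4/9 = π_3 · 1/7: π_3/π_2 = (4/9)/(1/7) = 28/9.
Take π_1 proportional to 1; then unnormalized π = (1, 25/9, 700/81). Normalize by dividing by the sum 1006/81:
  π = (81/1006, 225/1006, 350/503).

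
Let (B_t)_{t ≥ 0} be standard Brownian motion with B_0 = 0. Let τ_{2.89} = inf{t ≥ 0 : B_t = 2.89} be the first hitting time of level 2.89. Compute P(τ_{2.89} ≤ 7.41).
P(τ_{2.89} ≤ 7.41) = 2(1 − Φ(2.89/√7.41)) = 2(1 − Φ(1.0617)) ≈ 0.2884

By the reflection principle for standard BM, P(τ_b ≤ t) = 2 · P(B_t ≥ b). Since B_t ~ N(0, t), P(B_t ≥ 2.89) = 1 − Φ(2.89/√t) = 1 − Φ(2.89/√7.41) = 1 − Φ(1.0617) ≈ 0.14419. Doubling: P(τ_{2.89} ≤ 7.41) ≈ 2 · 0.14419 = 0.28838 ≈ 0.2884.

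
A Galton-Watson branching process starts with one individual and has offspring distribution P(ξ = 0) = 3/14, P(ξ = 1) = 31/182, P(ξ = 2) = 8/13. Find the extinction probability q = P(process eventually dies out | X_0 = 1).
q = 39/112

The pgf is f(s) = 3/14 + 31/182·s + 8/13·s². The extinction probability q is the smallest fixed point of f in [0, 1]. Setting s = f(s):
  8/13·s² + (31/182 − 1)·s + 3/14 = 0
  8/13·s² − (3/14 + 8/13)·s + 3/14 = 0
which factors as (s − 1)·(8/13·s − 3/14) = 0, giving roots s = 1 and s = (3/14)/(8/13) = 39/112.
Mean offspring μ = 31/182 + 2·8/13 = 255/182 > 1 (supercritical), so q < 1. The extinction probability is the smaller root: q = (3/14)/(8/13) = 39/112.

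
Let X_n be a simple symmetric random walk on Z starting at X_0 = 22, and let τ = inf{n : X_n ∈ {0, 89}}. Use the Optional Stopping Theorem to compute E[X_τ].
E[X_τ] = 22

X_n is a martingale and τ is a bounded-mean stopping time (indeed τ is finite a.s. with bounded expectation since the walk is in a bounded region). By the OST, E[X_τ] = E[X_0] = 22. Equivalently: E[X_τ] = 89 · P(hit 89 first) + 0 · P(hit 0 first) = 89 · (22/89) = 22.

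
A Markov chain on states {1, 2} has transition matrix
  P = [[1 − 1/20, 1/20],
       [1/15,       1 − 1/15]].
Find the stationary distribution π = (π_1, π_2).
π_1 = 4/7, π_2 = 3/7

Solve πP = π with π_1 + π_2 = 1. From πP = π: π_1 · (1 − 1/20) + π_2 · 1/15 = π_1 ⇒ π_2 · 1/15 = π_1 · 1/20 ⇒ π_2/π_1 = (1/20)/(1/15) = 3/4. Together with π_1 + π_2 = 1:
  π_1 = (1/15)/(1/20 + 1/15) = (1/15)/(7/60) = 4/7,
  π_2 = (1/20)/(1/20 + 1/15) = (1/20)/(7/60) = 3/7.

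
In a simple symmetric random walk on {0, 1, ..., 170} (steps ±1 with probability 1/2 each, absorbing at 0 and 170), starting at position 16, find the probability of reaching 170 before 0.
P(hit 170 before 0) = 16/170 = 8/85

Let u_k = P(hit 170 before 0 | start at k). Then u_0 = 0, u_170 = 1, and u_k = u_{k-1}/2 + u_{k+1}/2 for 1 ≤ k ≤ 169. This harmonic recurrence is solved by u_k = k/170, giving u_16 = 16/170 = 8/85.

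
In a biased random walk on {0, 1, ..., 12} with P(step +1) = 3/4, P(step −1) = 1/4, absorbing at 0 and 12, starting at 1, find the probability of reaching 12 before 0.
P(hit 12 before 0) = (1 − (1/3)^1) / (1 − (1/3)^12) = 177147/265720

Let u_k denote P(reach 12 before 0 | start at k). Boundary: u_0 = 0, u_12 = 1. Recurrence: u_k = 3/4·u_{k+1} + 1/4·u_{k-1} for 1 ≤ k ≤ 11. Try u_k = A + B·r^k with r = q/p = (1/4)/(3/4) = 1/3. Substitution satisfies the recurrence; boundary conditions give:
  u_k = (1 − r^k) / (1 − r^N) = (1 − (1/3)^1) / (1 − (1/3)^12) = 177147/265720.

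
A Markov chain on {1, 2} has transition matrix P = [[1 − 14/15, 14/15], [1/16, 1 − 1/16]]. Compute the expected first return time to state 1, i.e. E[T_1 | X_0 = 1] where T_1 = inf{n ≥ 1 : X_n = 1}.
E[T_1 | X_0 = 1] = 1/π_1 = 239/15

For an irreducible recurrent Markov chain with stationary distribution π, E[T_i | X_0 = i] = 1/π_i (Kac's formula). Here π_1 = (1/16)/(14/15 + 1/16) = (1/16)/(239/240) = 15/239, so E[T_1 | X_0 = 1] = 1/π_1 = (14/15 + 1/16)/(1/16) = (239/240)/(1/16) = 239/15.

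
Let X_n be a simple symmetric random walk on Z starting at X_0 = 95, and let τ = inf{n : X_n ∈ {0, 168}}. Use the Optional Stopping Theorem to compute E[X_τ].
E[X_τ] = 95

X_n is a martingale and τ is a bounded-mean stopping time (indeed τ is finite a.s. with bounded expectation since the walk is in a bounded region). By the OST, E[X_τ] = E[X_0] = 95. Equivalently: E[X_τ] = 168 · P(hit 168 first) + 0 · P(hit 0 first) = 168 · (95/168) = 95.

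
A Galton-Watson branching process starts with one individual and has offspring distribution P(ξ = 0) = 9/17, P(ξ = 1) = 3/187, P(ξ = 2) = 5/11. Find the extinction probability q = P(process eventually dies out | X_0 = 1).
q = 1

Mean offspring μ = 0·9/17 + 1·3/187 + 2·5/11 = 173/187 ≤ 1. For μ ≤ 1 with offspring not concentrated at 1, the Galton-Watson process goes extinct almost surely, so q = 1.
(Algebraic check: The pgf is f(s) = 9/17 + 3/187·s + 5/11·s². The extinction probability q is the smallest fixed point of f in [0, 1]. Setting s = f(s):
  5/11·s² + (3/187 − 1)·s + 9/17 = 0
  5/11·s² − (9/17 + 5/11)·s + 9/17 = 0
which factors as (s − 1)·(5/11·s − 9/17) = 0, giving roots s = 1 and s = (9/17)/(5/11) = 99/85. Since 99/85 ≥ 1, the smallest root in [0, 1] is s = 1.)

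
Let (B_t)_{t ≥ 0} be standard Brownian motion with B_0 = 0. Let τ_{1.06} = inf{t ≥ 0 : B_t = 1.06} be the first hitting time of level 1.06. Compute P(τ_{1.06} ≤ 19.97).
P(τ_{1.06} ≤ 19.97) = 2(1 − Φ(1.06/√19.97)) = 2(1 − Φ(0.2372)) ≈ 0.8125

By the reflection principle for standard BM, P(τ_b ≤ t) = 2 · P(B_t ≥ b). Since B_t ~ N(0, t), P(B_t ≥ 1.06) = 1 − Φ(1.06/√t) = 1 − Φ(1.06/√19.97) = 1 − Φ(0.2372) ≈ 0.40625. Doubling: P(τ_{1.06} ≤ 19.97) ≈ 2 · 0.40625 = 0.81250 ≈ 0.8125.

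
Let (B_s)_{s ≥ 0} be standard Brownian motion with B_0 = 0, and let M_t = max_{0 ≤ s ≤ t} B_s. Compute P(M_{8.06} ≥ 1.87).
P(M_{8.06} ≥ 1.87) = 2·P(B_{8.06} ≥ 1.87) = 2(1 − Φ(1.87/√8.06)) ≈ 0.5101

By the reflection principle for Brownian motion, P(M_t ≥ a) = 2 · P(B_t ≥ a) for a ≥ 0. Since B_t ~ N(0, t), P(B_t ≥ 1.87) = 1 − Φ(1.87/√t) = 1 − Φ(1.87/√8.06) = 1 − Φ(0.6587). So
  P(M_{8.06} ≥ 1.87) = 2(1 − Φ(0.6587)) ≈ 0.5101.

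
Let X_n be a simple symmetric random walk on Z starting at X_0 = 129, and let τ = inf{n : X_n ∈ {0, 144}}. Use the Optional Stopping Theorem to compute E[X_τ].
E[X_τ] = 129

X_n is a martingale and τ is a bounded-mean stopping time (indeed τ is finite a.s. with bounded expectation since the walk is in a bounded region). By the OST, E[X_τ] = E[X_0] = 129. Equivalently: E[X_τ] = 144 · P(hit 144 first) + 0 · P(hit 0 first) = 144 · (129/144) = 129.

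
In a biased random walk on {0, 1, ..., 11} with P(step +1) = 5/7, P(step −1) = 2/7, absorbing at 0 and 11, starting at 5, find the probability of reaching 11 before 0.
P(hit 11 before 0) = (1 − (2/5)^5) / (1 − (2/5)^11) = 16109375/16275359

Let u_k denote P(reach 11 before 0 | start at k). Boundary: u_0 = 0, u_11 = 1. Recurrence: u_k = 5/7·u_{k+1} + 2/7·u_{k-1} for 1 ≤ k ≤ 10. Try u_k = A + B·r^k with r = q/p = (2/7)/(5/7) = 2/5. Substitution satisfies the recurrence; boundary conditions give:
  u_k = (1 − r^k) / (1 − r^N) = (1 − (2/5)^5) / (1 − (2/5)^11) = 16109375/16275359.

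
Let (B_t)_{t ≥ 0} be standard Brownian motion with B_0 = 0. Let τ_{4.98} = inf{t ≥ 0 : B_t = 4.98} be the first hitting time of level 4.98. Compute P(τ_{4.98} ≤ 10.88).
P(τ_{4.98} ≤ 10.88) = 2(1 − Φ(4.98/√10.88)) = 2(1 − Φ(1.5098)) ≈ 0.1311

By the reflection principle for standard BM, P(τ_b ≤ t) = 2 · P(B_t ≥ b). Since B_t ~ N(0, t), P(B_t ≥ 4.98) = 1 − Φ(4.98/√t) = 1 − Φ(4.98/√10.88) = 1 − Φ(1.5098) ≈ 0.06555. Doubling: P(τ_{4.98} ≤ 10.88) ≈ 2 · 0.06555 = 0.13110 ≈ 0.1311.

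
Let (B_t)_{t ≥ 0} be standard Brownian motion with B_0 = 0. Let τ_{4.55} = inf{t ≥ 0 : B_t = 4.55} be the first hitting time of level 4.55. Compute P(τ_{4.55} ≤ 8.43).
P(τ_{4.55} ≤ 8.43) = 2(1 − Φ(4.55/√8.43)) = 2(1 − Φ(1.5671)) ≈ 0.1171

By the reflection principle for standard BM, P(τ_b ≤ t) = 2 · P(B_t ≥ b). Since B_t ~ N(0, t), P(B_t ≥ 4.55) = 1 − Φ(4.55/√t) = 1 − Φ(4.55/√8.43) = 1 − Φ(1.5671) ≈ 0.05855. Doubling: P(τ_{4.55} ≤ 8.43) ≈ 2 · 0.05855 = 0.11710 ≈ 0.1171.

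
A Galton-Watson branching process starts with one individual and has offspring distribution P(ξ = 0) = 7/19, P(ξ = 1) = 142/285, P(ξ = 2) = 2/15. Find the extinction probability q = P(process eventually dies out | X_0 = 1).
q = 1

Mean offspring μ = 0·7/19 + 1·142/285 + 2·2/15 = 218/285 ≤ 1. For μ ≤ 1 with offspring not concentrated at 1, the Galton-Watson process goes extinct almost surely, so q = 1.
(Algebraic check: The pgf is f(s) = 7/19 + 142/285·s + 2/15·s². The extinction probability q is the smallest fixed point of f in [0, 1]. Setting s = f(s):
  2/15·s² + (142/285 − 1)·s + 7/19 = 0
  2/15·s² − (7/19 + 2/15)·s + 7/19 = 0
which factors as (s − 1)·(2/15·s − 7/19) = 0, giving roots s = 1 and s = (7/19)/(2/15) = 105/38. Since 105/38 ≥ 1, the smallest root in [0, 1] is s = 1.)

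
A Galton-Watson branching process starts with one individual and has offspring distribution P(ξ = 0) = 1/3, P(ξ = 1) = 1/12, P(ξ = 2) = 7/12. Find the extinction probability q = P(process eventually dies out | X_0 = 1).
q = 4/7

The pgf is f(s) = 1/3 + 1/12·s + 7/12·s². The extinction probability q is the smallest fixed point of f in [0, 1]. Setting s = f(s):
  7/12·s² + (1/12 − 1)·s + 1/3 = 0
  7/12·s² − (1/3 + 7/12)·s + 1/3 = 0
which factors as (s − 1)·(7/12·s − 1/3) = 0, giving roots s = 1 and s = (1/3)/(7/12) = 4/7.
Mean offspring μ = 1/12 + 2·7/12 = 5/4 > 1 (supercritical), so q < 1. The extinction probability is the smaller root: q = (1/3)/(7/12) = 4/7.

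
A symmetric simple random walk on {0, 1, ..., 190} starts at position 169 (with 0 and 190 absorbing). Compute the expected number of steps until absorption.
E[τ | X_0 = 169] = 3549

Let v_k = E[τ | X_0 = k]. Boundary: v_0 = v_190 = 0. Recurrence: v_k = 1 + (v_{k-1} + v_{k+1})/2 for 1 ≤ k ≤ 189. The particular solution to v_k − (v_{k-1} + v_{k+1})/2 = 1 is v_k = −k^2. Adding homogeneous solution A + B k and matching boundaries gives v_k = k (190 − k). Substituting k = 169: v_169 = 169 · 21 = 3549.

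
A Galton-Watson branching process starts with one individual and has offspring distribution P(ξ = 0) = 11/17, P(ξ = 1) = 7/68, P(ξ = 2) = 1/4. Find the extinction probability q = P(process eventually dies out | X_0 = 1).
q = 1

Mean offspring μ = 0·11/17 + 1·7/68 + 2·1/4 = 41/68 ≤ 1. For μ ≤ 1 with offspring not concentrated at 1, the Galton-Watson process goes extinct almost surely, so q = 1.
(Algebraic check: The pgf is f(s) = 11/17 + 7/68·s + 1/4·s². The extinction probability q is the smallest fixed point of f in [0, 1]. Setting s = f(s):
  1/4·s² + (7/68 − 1)·s + 11/17 = 0
  1/4·s² − (11/17 + 1/4)·s + 11/17 = 0
which factors as (s − 1)·(1/4·s − 11/17) = 0, giving roots s = 1 and s = (11/17)/(1/4) = 44/17. Since 44/17 ≥ 1, the smallest root in [0, 1] is s = 1.)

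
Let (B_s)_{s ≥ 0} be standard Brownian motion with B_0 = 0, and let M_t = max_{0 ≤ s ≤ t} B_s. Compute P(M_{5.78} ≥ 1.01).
P(M_{5.78} ≥ 1.01) = 2·P(B_{5.78} ≥ 1.01) = 2(1 − Φ(1.01/√5.78)) ≈ 0.6744

By the reflection principle for Brownian motion, P(M_t ≥ a) = 2 · P(B_t ≥ a) for a ≥ 0. Since B_t ~ N(0, t), P(B_t ≥ 1.01) = 1 − Φ(1.01/√t) = 1 − Φ(1.01/√5.78) = 1 − Φ(0.4201). So
  P(M_{5.78} ≥ 1.01) = 2(1 − Φ(0.4201)) ≈ 0.6744.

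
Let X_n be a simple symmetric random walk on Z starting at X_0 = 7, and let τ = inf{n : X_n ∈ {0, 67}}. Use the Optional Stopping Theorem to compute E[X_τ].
E[X_τ] = 7

X_n is a martingale and τ is a bounded-mean stopping time (indeed τ is finite a.s. with bounded expectation since the walk is in a bounded region). By the OST, E[X_τ] = E[X_0] = 7. Equivalently: E[X_τ] = 67 · P(hit 67 first) + 0 · P(hit 0 first) = 67 · (7/67) = 7.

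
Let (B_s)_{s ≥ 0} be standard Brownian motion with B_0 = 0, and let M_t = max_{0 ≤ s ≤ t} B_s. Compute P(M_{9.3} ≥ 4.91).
P(M_{9.3} ≥ 4.91) = 2·P(B_{9.3} ≥ 4.91) = 2(1 − Φ(4.91/√9.3)) ≈ 0.1074

By the reflection principle for Brownian motion, P(M_t ≥ a) = 2 · P(B_t ≥ a) for a ≥ 0. Since B_t ~ N(0, t), P(B_t ≥ 4.91) = 1 − Φ(4.91/√t) = 1 − Φ(4.91/√9.3) = 1 − Φ(1.6101). So
  P(M_{9.3} ≥ 4.91) = 2(1 − Φ(1.6101)) ≈ 0.1074.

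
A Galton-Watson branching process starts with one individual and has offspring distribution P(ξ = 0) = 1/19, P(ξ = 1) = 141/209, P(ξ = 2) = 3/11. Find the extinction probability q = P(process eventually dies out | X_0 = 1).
q = 11/57

The pgf is f(s) = 1/19 + 141/209·s + 3/11·s². The extinction probability q is the smallest fixed point of f in [0, 1]. Setting s = f(s):
  3/11·s² + (141/209 − 1)·s + 1/19 = 0
  3/11·s² − (1/19 + 3/11)·s + 1/19 = 0
which factors as (s − 1)·(3/11·s − 1/19) = 0, giving roots s = 1 and s = (1/19)/(3/11) = 11/57.
Mean offspring μ = 141/209 + 2·3/11 = 255/209 > 1 (supercritical), so q < 1. The extinction probability is the smaller root: q = (1/19)/(3/11) = 11/57.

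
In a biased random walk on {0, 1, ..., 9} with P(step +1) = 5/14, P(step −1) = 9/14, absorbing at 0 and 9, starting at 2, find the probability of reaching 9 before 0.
P(hit 9 before 0) = (1 − (9/5)^2) / (1 − (9/5)^9) = 1093750/96366841

Let u_k denote P(reach 9 before 0 | start at k). Boundary: u_0 = 0, u_9 = 1. Recurrence: u_k = 5/14·u_{k+1} + 9/14·u_{k-1} for 1 ≤ k ≤ 8. Try u_k = A + B·r^k with r = q/p = (9/14)/(5/14) = 9/5. Substitution satisfies the recurrence; boundary conditions give:
  u_k = (1 − r^k) / (1 − r^N) = (1 − (9/5)^2) / (1 − (9/5)^9) = 1093750/96366841.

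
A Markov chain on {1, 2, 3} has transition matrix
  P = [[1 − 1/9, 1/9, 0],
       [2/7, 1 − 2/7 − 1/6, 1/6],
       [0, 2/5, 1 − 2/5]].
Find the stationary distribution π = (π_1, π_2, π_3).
π = (216/335, 84/335, 7/67)

This is a birth-death chain on three states, which satisfies detailed balance: π_1 · P_{12} = π_2 · P_{21} and π_2 · P_{23} = π_3 · P_{32}.
From π_1 · 1/9 = π_2 · 2/7: π_2/π_1 = (1/9)/(2/7) = 7/18.
From π_2 · 1/6 = π_3 · 2/5: π_3/π_2 = (1/6)/(2/5) = 5/12.
Take π_1 proportional to 1; then unnormalized π = (1, 7/18, 35/216). Normalize by dividing by the sum 335/216:
  π = (216/335, 84/335, 7/67).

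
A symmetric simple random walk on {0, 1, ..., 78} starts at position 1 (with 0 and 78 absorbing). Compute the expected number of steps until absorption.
E[τ | X_0 = 1] = 77

Let v_k = E[τ | X_0 = k]. Boundary: v_0 = v_78 = 0. Recurrence: v_k = 1 + (v_{k-1} + v_{k+1})/2 for 1 ≤ k ≤ 77. The particular solution to v_k − (v_{k-1} + v_{k+1})/2 = 1 is v_k = −k^2. Adding homogeneous solution A + B k and matching boundaries gives v_k = k (78 − k). Substituting k = 1: v_1 = 1 · 77 = 77.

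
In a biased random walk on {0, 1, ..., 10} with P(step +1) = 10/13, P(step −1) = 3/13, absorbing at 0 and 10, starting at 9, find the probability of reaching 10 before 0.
P(hit 10 before 0) = (1 − (3/10)^9) / (1 − (3/10)^10) = 1428543310/1428562993

Let u_k denote P(reach 10 before 0 | start at k). Boundary: u_0 = 0, u_10 = 1. Recurrence: u_k = 10/13·u_{k+1} + 3/13·u_{k-1} for 1 ≤ k ≤ 9. Try u_k = A + B·r^k with r = q/p = (3/13)/(10/13) = 3/10. Substitution satisfies the recurrence; boundary conditions give:
  u_k = (1 − r^k) / (1 − r^N) = (1 − (3/10)^9) / (1 − (3/10)^10) = 1428543310/1428562993.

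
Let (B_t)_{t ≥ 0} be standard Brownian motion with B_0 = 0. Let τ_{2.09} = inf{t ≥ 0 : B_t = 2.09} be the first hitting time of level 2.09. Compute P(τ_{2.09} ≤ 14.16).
P(τ_{2.09} ≤ 14.16) = 2(1 − Φ(2.09/√14.16)) = 2(1 − Φ(0.5554)) ≈ 0.5786

By the reflection principle for standard BM, P(τ_b ≤ t) = 2 · P(B_t ≥ b). Since B_t ~ N(0, t), P(B_t ≥ 2.09) = 1 − Φ(2.09/√t) = 1 − Φ(2.09/√14.16) = 1 − Φ(0.5554) ≈ 0.28931. Doubling: P(τ_{2.09} ≤ 14.16) ≈ 2 · 0.28931 = 0.57862 ≈ 0.5786.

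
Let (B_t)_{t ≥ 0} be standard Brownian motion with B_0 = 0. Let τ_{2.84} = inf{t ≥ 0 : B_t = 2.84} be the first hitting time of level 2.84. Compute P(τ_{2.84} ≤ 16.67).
P(τ_{2.84} ≤ 16.67) = 2(1 − Φ(2.84/√16.67)) = 2(1 − Φ(0.6956)) ≈ 0.4867

By the reflection principle for standard BM, P(τ_b ≤ t) = 2 · P(B_t ≥ b). Since B_t ~ N(0, t), P(B_t ≥ 2.84) = 1 − Φ(2.84/√t) = 1 − Φ(2.84/√16.67) = 1 − Φ(0.6956) ≈ 0.24334. Doubling: P(τ_{2.84} ≤ 16.67) ≈ 2 · 0.24334 = 0.48668 ≈ 0.4867.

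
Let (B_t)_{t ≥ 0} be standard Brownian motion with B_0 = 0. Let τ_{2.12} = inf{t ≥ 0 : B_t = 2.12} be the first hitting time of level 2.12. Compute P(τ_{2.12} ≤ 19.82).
P(τ_{2.12} ≤ 19.82) = 2(1 − Φ(2.12/√19.82)) = 2(1 − Φ(0.4762)) ≈ 0.6339

By the reflection principle for standard BM, P(τ_b ≤ t) = 2 · P(B_t ≥ b). Since B_t ~ N(0, t), P(B_t ≥ 2.12) = 1 − Φ(2.12/√t) = 1 − Φ(2.12/√19.82) = 1 − Φ(0.4762) ≈ 0.31697. Doubling: P(τ_{2.12} ≤ 19.82) ≈ 2 · 0.31697 = 0.63394 ≈ 0.6339.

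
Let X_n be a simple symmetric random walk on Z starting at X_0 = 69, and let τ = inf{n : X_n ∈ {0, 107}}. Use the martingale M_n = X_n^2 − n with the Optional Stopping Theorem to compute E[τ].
E[τ] = 2622

M_n = X_n^2 − n is a martingale (since E[X_{n+1}^2 | F_n] = X_n^2 + 1). By OST (τ has finite mean in a bounded region), E[M_τ] = E[M_0] = X_0^2 − 0 = 69^2 = 4761. Also E[M_τ] = E[X_τ^2] − E[τ]. The walk exits at 0 or 107, with P(hit 107 first) = 69/107, so E[X_τ^2] = 107^2 · 69/107 + 0 = 7383. Thus E[τ] = E[X_τ^2] − E[M_τ] = 7383 − 4761 = 2622 = 69(107 − 69) = 2622.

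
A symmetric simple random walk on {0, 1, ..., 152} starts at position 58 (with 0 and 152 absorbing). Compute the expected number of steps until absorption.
E[τ | X_0 = 58] = 5452

Let v_k = E[τ | X_0 = k]. Boundary: v_0 = v_152 = 0. Recurrence: v_k = 1 + (v_{k-1} + v_{k+1})/2 for 1 ≤ k ≤ 151. The particular solution to v_k − (v_{k-1} + v_{k+1})/2 = 1 is v_k = −k^2. Adding homogeneous solution A + B k and matching boundaries gives v_k = k (152 − k). Substituting k = 58: v_58 = 58 · 94 = 5452.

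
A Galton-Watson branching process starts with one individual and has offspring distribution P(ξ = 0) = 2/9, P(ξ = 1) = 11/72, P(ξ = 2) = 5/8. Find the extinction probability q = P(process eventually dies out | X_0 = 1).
q = 16/45

The pgf is f(s) = 2/9 + 11/72·s + 5/8·s². The extinction probability q is the smallest fixed point of f in [0, 1]. Setting s = f(s):
  5/8·s² + (11/72 − 1)·s + 2/9 = 0
  5/8·s² − (2/9 + 5/8)·s + 2/9 = 0
which factors as (s − 1)·(5/8·s − 2/9) = 0, giving roots s = 1 and s = (2/9)/(5/8) = 16/45.
Mean offspring μ = 11/72 + 2·5/8 = 101/72 > 1 (supercritical), so q < 1. The extinction probability is the smaller root: q = (2/9)/(5/8) = 16/45.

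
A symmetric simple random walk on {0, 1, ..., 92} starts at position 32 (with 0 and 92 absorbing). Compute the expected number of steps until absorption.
E[τ | X_0 = 32] = 1920

Let v_k = E[τ | X_0 = k]. Boundary: v_0 = v_92 = 0. Recurrence: v_k = 1 + (v_{k-1} + v_{k+1})/2 for 1 ≤ k ≤ 91. The particular solution to v_k − (v_{k-1} + v_{k+1})/2 = 1 is v_k = −k^2. Adding homogeneous solution A + B k and matching boundaries gives v_k = k (92 − k). Substituting k = 32: v_32 = 32 · 60 = 1920.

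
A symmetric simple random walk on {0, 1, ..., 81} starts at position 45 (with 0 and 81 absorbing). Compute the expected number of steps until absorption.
E[τ | X_0 = 45] = 1620

Let v_k = E[τ | X_0 = k]. Boundary: v_0 = v_81 = 0. Recurrence: v_k = 1 + (v_{k-1} + v_{k+1})/2 for 1 ≤ k ≤ 80. The particular solution to v_k − (v_{k-1} + v_{k+1})/2 = 1 is v_k = −k^2. Adding homogeneous solution A + B k and matching boundaries gives v_k = k (81 − k). Substituting k = 45: v_45 = 45 · 36 = 1620.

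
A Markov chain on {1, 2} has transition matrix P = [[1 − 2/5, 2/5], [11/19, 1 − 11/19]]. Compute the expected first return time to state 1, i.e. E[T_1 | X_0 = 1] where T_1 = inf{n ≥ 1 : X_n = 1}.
E[T_1 | X_0 = 1] = 1/π_1 = 93/55

For an irreducible recurrent Markov chain with stationary distribution π, E[T_i | X_0 = i] = 1/π_i (Kac's formula). Here π_1 = (11/19)/(2/5 + 11/19) = (11/19)/(93/95) = 55/93, so E[T_1 | X_0 = 1] = 1/π_1 = (2/5 + 11/19)/(11/19) = (93/95)/(11/19) = 93/55.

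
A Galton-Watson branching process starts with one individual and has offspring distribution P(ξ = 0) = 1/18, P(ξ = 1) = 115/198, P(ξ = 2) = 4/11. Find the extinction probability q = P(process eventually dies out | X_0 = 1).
q = 11/72

The pgf is f(s) = 1/18 + 115/198·s + 4/11·s². The extinction probability q is the smallest fixed point of f in [0, 1]. Setting s = f(s):
  4/11·s² + (115/198 − 1)·s + 1/18 = 0
  4/11·s² − (1/18 + 4/11)·s + 1/18 = 0
which factors as (s − 1)·(4/11·s − 1/18) = 0, giving roots s = 1 and s = (1/18)/(4/11) = 11/72.
Mean offspring μ = 115/198 + 2·4/11 = 259/198 > 1 (supercritical), so q < 1. The extinction probability is the smaller root: q = (1/18)/(4/11) = 11/72.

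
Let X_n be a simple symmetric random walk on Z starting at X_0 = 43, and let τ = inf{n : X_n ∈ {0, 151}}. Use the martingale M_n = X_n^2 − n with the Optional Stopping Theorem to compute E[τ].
E[τ] = 4644

M_n = X_n^2 − n is a martingale (since E[X_{n+1}^2 | F_n] = X_n^2 + 1). By OST (τ has finite mean in a bounded region), E[M_τ] = E[M_0] = X_0^2 − 0 = 43^2 = 1849. Also E[M_τ] = E[X_τ^2] − E[τ]. The walk exits at 0 or 151, with P(hit 151 first) = 43/151, so E[X_τ^2] = 151^2 · 43/151 + 0 = 6493. Thus E[τ] = E[X_τ^2] − E[M_τ] = 6493 − 1849 = 4644 = 43(151 − 43) = 4644.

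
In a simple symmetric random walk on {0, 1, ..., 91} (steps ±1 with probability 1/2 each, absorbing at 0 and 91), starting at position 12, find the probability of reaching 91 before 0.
P(hit 91 before 0) = 12/91

Let u_k = P(hit 91 before 0 | start at k). Then u_0 = 0, u_91 = 1, and u_k = u_{k-1}/2 + u_{k+1}/2 for 1 ≤ k ≤ 90. This harmonic recurrence is solved by u_k = k/91, giving u_12 = 12/91.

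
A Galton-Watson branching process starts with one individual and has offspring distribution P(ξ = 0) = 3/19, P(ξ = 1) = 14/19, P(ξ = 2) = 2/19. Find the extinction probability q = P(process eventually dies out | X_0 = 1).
q = 1

Mean offspring μ = 0·3/19 + 1·14/19 + 2·2/19 = 18/19 ≤ 1. For μ ≤ 1 with offspring not concentrated at 1, the Galton-Watson process goes extinct almost surely, so q = 1.
(Algebraic check: The pgf is f(s) = 3/19 + 14/19·s + 2/19·s². The extinction probability q is the smallest fixed point of f in [0, 1]. Setting s = f(s):
  2/19·s² + (14/19 − 1)·s + 3/19 = 0
  2/19·s² − (3/19 + 2/19)·s + 3/19 = 0
which factors as (s − 1)·(2/19·s − 3/19) = 0, giving roots s = 1 and s = (3/19)/(2/19) = 3/2. Since 3/2 ≥ 1, the smallest root in [0, 1] is s = 1.)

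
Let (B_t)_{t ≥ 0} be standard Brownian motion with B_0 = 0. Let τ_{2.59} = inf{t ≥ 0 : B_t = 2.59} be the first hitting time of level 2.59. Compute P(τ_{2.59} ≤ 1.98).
P(τ_{2.59} ≤ 1.98) = 2(1 − Φ(2.59/√1.98)) = 2(1 − Φ(1.8406)) ≈ 0.0657

By the reflection principle for standard BM, P(τ_b ≤ t) = 2 · P(B_t ≥ b). Since B_t ~ N(0, t), P(B_t ≥ 2.59) = 1 − Φ(2.59/√t) = 1 − Φ(2.59/√1.98) = 1 − Φ(1.8406) ≈ 0.03284. Doubling: P(τ_{2.59} ≤ 1.98) ≈ 2 · 0.03284 = 0.06568 ≈ 0.0657.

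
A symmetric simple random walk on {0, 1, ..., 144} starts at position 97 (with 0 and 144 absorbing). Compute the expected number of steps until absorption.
E[τ | X_0 = 97] = 4559

Let v_k = E[τ | X_0 = k]. Boundary: v_0 = v_144 = 0. Recurrence: v_k = 1 + (v_{k-1} + v_{k+1})/2 for 1 ≤ k ≤ 143. The particular solution to v_k − (v_{k-1} + v_{k+1})/2 = 1 is v_k = −k^2. Adding homogeneous solution A + B k and matching boundaries gives v_k = k (144 − k). Substituting k = 97: v_97 = 97 · 47 = 4559.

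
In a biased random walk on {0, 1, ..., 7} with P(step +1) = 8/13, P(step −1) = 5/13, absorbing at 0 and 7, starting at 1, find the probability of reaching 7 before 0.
P(hit 7 before 0) = (1 − (5/8)^1) / (1 − (5/8)^7) = 262144/673009

Let u_k denote P(reach 7 before 0 | start at k). Boundary: u_0 = 0, u_7 = 1. Recurrence: u_k = 8/13·u_{k+1} + 5/13·u_{k-1} for 1 ≤ k ≤ 6. Try u_k = A + B·r^k with r = q/p = (5/13)/(8/13) = 5/8. Substitution satisfies the recurrence; boundary conditions give:
  u_k = (1 − r^k) / (1 − r^N) = (1 − (5/8)^1) / (1 − (5/8)^7) = 262144/673009.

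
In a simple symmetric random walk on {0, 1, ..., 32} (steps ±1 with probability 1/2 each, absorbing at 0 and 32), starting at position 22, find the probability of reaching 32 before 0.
P(hit 32 before 0) = 22/32 = 11/16

Let u_k = P(hit 32 before 0 | start at k). Then u_0 = 0, u_32 = 1, and u_k = u_{k-1}/2 + u_{k+1}/2 for 1 ≤ k ≤ 31. This harmonic recurrence is solved by u_k = k/32, giving u_22 = 22/32 = 11/16.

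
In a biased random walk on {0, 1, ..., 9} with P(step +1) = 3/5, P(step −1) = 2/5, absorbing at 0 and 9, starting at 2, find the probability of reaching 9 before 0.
P(hit 9 before 0) = (1 − (2/3)^2) / (1 − (2/3)^9) = 10935/19171

Let u_k denote P(reach 9 before 0 | start at k). Boundary: u_0 = 0, u_9 = 1. Recurrence: u_k = 3/5·u_{k+1} + 2/5·u_{k-1} for 1 ≤ k ≤ 8. Try u_k = A + B·r^k with r = q/p = (2/5)/(3/5) = 2/3. Substitution satisfies the recurrence; boundary conditions give:
  u_k = (1 − r^k) / (1 − r^N) = (1 − (2/3)^2) / (1 − (2/3)^9) = 10935/19171.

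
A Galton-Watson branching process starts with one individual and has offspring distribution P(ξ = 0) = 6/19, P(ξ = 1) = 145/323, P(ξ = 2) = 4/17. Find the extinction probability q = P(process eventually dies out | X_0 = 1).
q = 1

Mean offspring μ = 0·6/19 + 1·145/323 + 2·4/17 = 297/323 ≤ 1. For μ ≤ 1 with offspring not concentrated at 1, the Galton-Watson process goes extinct almost surely, so q = 1.
(Algebraic check: The pgf is f(s) = 6/19 + 145/323·s + 4/17·s². The extinction probability q is the smallest fixed point of f in [0, 1]. Setting s = f(s):
  4/17·s² + (145/323 − 1)·s + 6/19 = 0
  4/17·s² − (6/19 + 4/17)·s + 6/19 = 0
which factors as (s − 1)·(4/17·s − 6/19) = 0, giving roots s = 1 and s = (6/19)/(4/17) = 51/38. Since 51/38 ≥ 1, the smallest root in [0, 1] is s = 1.)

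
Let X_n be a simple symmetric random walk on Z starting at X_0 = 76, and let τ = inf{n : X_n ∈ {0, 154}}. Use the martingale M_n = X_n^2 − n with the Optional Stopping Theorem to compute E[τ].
E[τ] = 5928

M_n = X_n^2 − n is a martingale (since E[X_{n+1}^2 | F_n] = X_n^2 + 1). By OST (τ has finite mean in a bounded region), E[M_τ] = E[M_0] = X_0^2 − 0 = 76^2 = 5776. Also E[M_τ] = E[X_τ^2] − E[τ]. The walk exits at 0 or 154, with P(hit 154 first) = 76/154, so E[X_τ^2] = 154^2 · 76/154 + 0 = 11704. Thus E[τ] = E[X_τ^2] − E[M_τ] = 11704 − 5776 = 5928 = 76(154 − 76) = 5928.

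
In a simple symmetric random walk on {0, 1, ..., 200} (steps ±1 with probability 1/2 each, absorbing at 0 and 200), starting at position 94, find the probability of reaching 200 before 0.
P(hit 200 before 0) = 94/200 = 47/100

Let u_k = P(hit 200 before 0 | start at k). Then u_0 = 0, u_200 = 1, and u_k = u_{k-1}/2 + u_{k+1}/2 for 1 ≤ k ≤ 199. This harmonic recurrence is solved by u_k = k/200, giving u_94 = 94/200 = 47/100.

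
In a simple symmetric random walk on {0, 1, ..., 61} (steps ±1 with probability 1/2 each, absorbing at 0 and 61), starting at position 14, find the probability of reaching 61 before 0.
P(hit 61 before 0) = 14/61

Let u_k = P(hit 61 before 0 | start at k). Then u_0 = 0, u_61 = 1, and u_k = u_{k-1}/2 + u_{k+1}/2 for 1 ≤ k ≤ 60. This harmonic recurrence is solved by u_k = k/61, giving u_14 = 14/61.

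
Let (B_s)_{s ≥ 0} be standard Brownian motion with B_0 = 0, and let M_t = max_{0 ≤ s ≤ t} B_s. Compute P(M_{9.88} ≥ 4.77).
P(M_{9.88} ≥ 4.77) = 2·P(B_{9.88} ≥ 4.77) = 2(1 − Φ(4.77/√9.88)) ≈ 0.1291

By the reflection principle for Brownian motion, P(M_t ≥ a) = 2 · P(B_t ≥ a) for a ≥ 0. Since B_t ~ N(0, t), P(B_t ≥ 4.77) = 1 − Φ(4.77/√t) = 1 − Φ(4.77/√9.88) = 1 − Φ(1.5175). So
  P(M_{9.88} ≥ 4.77) = 2(1 − Φ(1.5175)) ≈ 0.1291.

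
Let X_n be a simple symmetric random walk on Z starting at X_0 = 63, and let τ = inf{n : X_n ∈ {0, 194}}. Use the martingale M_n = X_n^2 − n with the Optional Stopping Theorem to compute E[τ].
E[τ] = 8253

M_n = X_n^2 − n is a martingale (since E[X_{n+1}^2 | F_n] = X_n^2 + 1). By OST (τ has finite mean in a bounded region), E[M_τ] = E[M_0] = X_0^2 − 0 = 63^2 = 3969. Also E[M_τ] = E[X_τ^2] − E[τ]. The walk exits at 0 or 194, with P(hit 194 first) = 63/194, so E[X_τ^2] = 194^2 · 63/194 + 0 = 12222. Thus E[τ] = E[X_τ^2] − E[M_τ] = 12222 − 3969 = 8253 = 63(194 − 63) = 8253.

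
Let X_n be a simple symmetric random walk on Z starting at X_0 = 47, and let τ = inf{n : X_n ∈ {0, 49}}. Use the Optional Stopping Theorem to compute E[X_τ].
E[X_τ] = 47

X_n is a martingale and τ is a bounded-mean stopping time (indeed τ is finite a.s. with bounded expectation since the walk is in a bounded region). By the OST, E[X_τ] = E[X_0] = 47. Equivalently: E[X_τ] = 49 · P(hit 49 first) + 0 · P(hit 0 first) = 49 · (47/49) = 47.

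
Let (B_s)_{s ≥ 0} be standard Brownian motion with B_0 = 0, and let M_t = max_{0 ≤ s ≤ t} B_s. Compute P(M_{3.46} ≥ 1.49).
P(M_{3.46} ≥ 1.49) = 2·P(B_{3.46} ≥ 1.49) = 2(1 − Φ(1.49/√3.46)) ≈ 0.4231

By the reflection principle for Brownian motion, P(M_t ≥ a) = 2 · P(B_t ≥ a) for a ≥ 0. Since B_t ~ N(0, t), P(B_t ≥ 1.49) = 1 − Φ(1.49/√t) = 1 − Φ(1.49/√3.46) = 1 − Φ(0.8010). So
  P(M_{3.46} ≥ 1.49) = 2(1 − Φ(0.8010)) ≈ 0.4231.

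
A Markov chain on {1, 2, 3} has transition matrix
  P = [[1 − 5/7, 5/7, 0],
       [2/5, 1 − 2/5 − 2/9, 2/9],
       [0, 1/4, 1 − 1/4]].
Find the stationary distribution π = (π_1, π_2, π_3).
π = (126/551, 225/551, 200/551)

This is a birth-death chain on three states, which satisfies detailed balance: π_1 · P_{12} = π_2 · P_{21} and π_2 · P_{23} = π_3 · P_{32}.
From π_1 · 5/7 = π_2 · 2/5: π_2/π_1 = (5/7)/(2/5) = 25/14.
From π_2 · 2/9 = π_3 · 1/4: π_3/π_2 = (2/9)/(1/4) = 8/9.
Take π_1 proportional to 1; then unnormalized π = (1, 25/14, 100/63). Normalize by dividing by the sum 551/126:
  π = (126/551, 225/551, 200/551).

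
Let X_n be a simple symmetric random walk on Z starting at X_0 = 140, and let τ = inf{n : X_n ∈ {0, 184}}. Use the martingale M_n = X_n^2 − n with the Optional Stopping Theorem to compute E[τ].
E[τ] = 6160

M_n = X_n^2 − n is a martingale (since E[X_{n+1}^2 | F_n] = X_n^2 + 1). By OST (τ has finite mean in a bounded region), E[M_τ] = E[M_0] = X_0^2 − 0 = 140^2 = 19600. Also E[M_τ] = E[X_τ^2] − E[τ]. The walk exits at 0 or 184, with P(hit 184 first) = 140/184, so E[X_τ^2] = 184^2 · 140/184 + 0 = 25760. Thus E[τ] = E[X_τ^2] − E[M_τ] = 25760 − 19600 = 6160 = 140(184 − 140) = 6160.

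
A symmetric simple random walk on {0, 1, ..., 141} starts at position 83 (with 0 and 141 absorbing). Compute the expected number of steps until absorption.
E[τ | X_0 = 83] = 4814

Let v_k = E[τ | X_0 = k]. Boundary: v_0 = v_141 = 0. Recurrence: v_k = 1 + (v_{k-1} + v_{k+1})/2 for 1 ≤ k ≤ 140. The particular solution to v_k − (v_{k-1} + v_{k+1})/2 = 1 is v_k = −k^2. Adding homogeneous solution A + B k and matching boundaries gives v_k = k (141 − k). Substituting k = 83: v_83 = 83 · 58 = 4814.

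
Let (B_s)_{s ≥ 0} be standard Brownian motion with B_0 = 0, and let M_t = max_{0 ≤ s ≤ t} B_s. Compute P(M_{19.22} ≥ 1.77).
P(M_{19.22} ≥ 1.77) = 2·P(B_{19.22} ≥ 1.77) = 2(1 − Φ(1.77/√19.22)) ≈ 0.6864

By the reflection principle for Brownian motion, P(M_t ≥ a) = 2 · P(B_t ≥ a) for a ≥ 0. Since B_t ~ N(0, t), P(B_t ≥ 1.77) = 1 − Φ(1.77/√t) = 1 − Φ(1.77/√19.22) = 1 − Φ(0.4037). So
  P(M_{19.22} ≥ 1.77) = 2(1 − Φ(0.4037)) ≈ 0.6864.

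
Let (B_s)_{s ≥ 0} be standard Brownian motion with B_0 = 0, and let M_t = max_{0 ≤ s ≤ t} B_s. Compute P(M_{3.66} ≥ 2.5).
P(M_{3.66} ≥ 2.5) = 2·P(B_{3.66} ≥ 2.5) = 2(1 − Φ(2.5/√3.66)) ≈ 0.1913

By the reflection principle for Brownian motion, P(M_t ≥ a) = 2 · P(B_t ≥ a) for a ≥ 0. Since B_t ~ N(0, t), P(B_t ≥ 2.5) = 1 − Φ(2.5/√t) = 1 − Φ(2.5/√3.66) = 1 − Φ(1.3068). So
  P(M_{3.66} ≥ 2.5) = 2(1 − Φ(1.3068)) ≈ 0.1913.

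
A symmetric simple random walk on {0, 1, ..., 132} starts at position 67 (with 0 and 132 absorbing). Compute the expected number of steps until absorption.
E[τ | X_0 = 67] = 4355

Let v_k = E[τ | X_0 = k]. Boundary: v_0 = v_132 = 0. Recurrence: v_k = 1 + (v_{k-1} + v_{k+1})/2 for 1 ≤ k ≤ 131. The particular solution to v_k − (v_{k-1} + v_{k+1})/2 = 1 is v_k = −k^2. Adding homogeneous solution A + B k and matching boundaries gives v_k = k (132 − k). Substituting k = 67: v_67 = 67 · 65 = 4355.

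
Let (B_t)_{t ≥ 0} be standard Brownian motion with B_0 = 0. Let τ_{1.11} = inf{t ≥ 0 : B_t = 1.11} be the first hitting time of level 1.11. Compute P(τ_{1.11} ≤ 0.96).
P(τ_{1.11} ≤ 0.96) = 2(1 − Φ(1.11/√0.96)) = 2(1 − Φ(1.1329)) ≈ 0.2573

By the reflection principle for standard BM, P(τ_b ≤ t) = 2 · P(B_t ≥ b). Since B_t ~ N(0, t), P(B_t ≥ 1.11) = 1 − Φ(1.11/√t) = 1 − Φ(1.11/√0.96) = 1 − Φ(1.1329) ≈ 0.12863. Doubling: P(τ_{1.11} ≤ 0.96) ≈ 2 · 0.12863 = 0.25726 ≈ 0.2573.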